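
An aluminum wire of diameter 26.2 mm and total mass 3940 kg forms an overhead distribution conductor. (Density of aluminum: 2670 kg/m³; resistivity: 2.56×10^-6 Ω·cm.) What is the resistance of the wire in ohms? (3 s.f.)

ρ = 2.56×10^-6 Ω·cm = 2.56×10^-8 Ω·m
A = π(d/2)² = π(1.3100e-02 m)² = 5.3913e-04 m²
L = m/(density·A) = 3940/(2670×5.3913e-04) = 2737 m
R = ρL/A = (2.56×10^-8)(2737)/(5.3913e-04) = 0.130 Ω

0.130 Ω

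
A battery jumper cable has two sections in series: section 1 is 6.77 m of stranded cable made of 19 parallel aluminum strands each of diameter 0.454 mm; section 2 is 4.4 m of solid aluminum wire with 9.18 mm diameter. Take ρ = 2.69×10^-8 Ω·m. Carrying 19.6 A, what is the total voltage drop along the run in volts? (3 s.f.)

1.20 V

Section 1: A_strand = π(2.2700e-04)² = 1.619e-07 m²; R₁ = ρL/(N·A_s) = (2.69×10^-8)(6.77)/(19×1.619e-07) = 0.05921 Ω
Section 2: A = π(d/2)² = π(4.5900e-03 m)² = 6.619e-05 m²
R₂ = (2.69×10^-8)(4.4)/(6.619e-05) = 0.001788 Ω
R = R₁ + R₂ = 0.061 Ω
V = IR = 19.6 × 0.061 = 1.20 V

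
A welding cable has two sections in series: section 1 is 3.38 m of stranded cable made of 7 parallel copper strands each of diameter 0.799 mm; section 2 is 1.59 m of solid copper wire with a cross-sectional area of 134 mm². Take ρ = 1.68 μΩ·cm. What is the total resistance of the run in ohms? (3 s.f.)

0.0164 Ω

ρ = 1.68 μΩ·cm = 1.68×10^-8 Ω·m
Section 1: A_strand = π(3.9950e-04)² = 5.014e-07 m²; R₁ = ρL/(N·A_s) = (1.68×10^-8)(3.38)/(7×5.014e-07) = 0.01618 Ω
Section 2: A = 134 mm² = 1.340e-04 m²
R₂ = (1.68×10^-8)(1.59)/(1.340e-04) = 1.993×10^-4 Ω
R = R₁ + R₂ = 0.0164 Ω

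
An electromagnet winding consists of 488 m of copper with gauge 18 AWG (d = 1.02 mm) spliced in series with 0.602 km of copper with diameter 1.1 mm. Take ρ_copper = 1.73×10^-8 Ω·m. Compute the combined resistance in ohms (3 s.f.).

Segment 1: A = π(1.02/2 mm)² = π(5.1000e-04 m)² = 8.171e-07 m²
R₁ = ρL/A = (1.73×10^-8)(488)/(8.171e-07) = 10.33 Ω
Segment 2: A = π(d/2)² = π(5.5000e-04 m)² = 9.503e-07 m²
R₂ = (1.73×10^-8)(602)/(9.503e-07) = 10.96 Ω
R = R₁ + R₂ = 21.3 Ω

21.3 Ω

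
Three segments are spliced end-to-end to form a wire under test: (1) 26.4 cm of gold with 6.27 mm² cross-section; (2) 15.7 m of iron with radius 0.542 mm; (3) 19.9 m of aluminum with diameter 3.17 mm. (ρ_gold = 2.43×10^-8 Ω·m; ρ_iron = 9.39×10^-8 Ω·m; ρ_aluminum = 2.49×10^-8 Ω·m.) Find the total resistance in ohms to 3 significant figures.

1.66 Ω

Seg 1: A = 6.27 mm² = 6.270e-06 m²
R_1 = (2.43×10^-8)(0.264)/(6.270e-06) = 0.001023 Ω
Seg 2: A = πr² = π(5.4200e-04 m)² = 9.229e-07 m²
R_2 = (9.39×10^-8)(15.7)/(9.229e-07) = 1.597 Ω
Seg 3: A = π(d/2)² = π(1.5850e-03 m)² = 7.892e-06 m²
R_3 = (2.49×10^-8)(19.9)/(7.892e-06) = 0.06278 Ω
R_total = R_1 + R_2 + R_3 = 1.66 Ω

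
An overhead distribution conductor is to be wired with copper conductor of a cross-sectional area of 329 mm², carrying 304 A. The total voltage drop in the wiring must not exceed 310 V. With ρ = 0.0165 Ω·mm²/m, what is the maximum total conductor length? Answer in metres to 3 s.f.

ρ = 0.0165 Ω·mm²/m = 1.65×10^-8 Ω·m
A = 329 mm² = 3.290e-04 m²
L_max = V_max·A/(1·ρI) = (310)(3.290e-04)/(1.65×10^-8×304) = 20300 m

20300 m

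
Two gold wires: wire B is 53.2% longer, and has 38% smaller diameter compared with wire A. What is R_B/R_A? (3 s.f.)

R ∝ L/d², so R_B/R_A = (1 + 53.2/100) × (1 − 38/100)⁻²
= 1.532 × 2.602 = 3.99

3.99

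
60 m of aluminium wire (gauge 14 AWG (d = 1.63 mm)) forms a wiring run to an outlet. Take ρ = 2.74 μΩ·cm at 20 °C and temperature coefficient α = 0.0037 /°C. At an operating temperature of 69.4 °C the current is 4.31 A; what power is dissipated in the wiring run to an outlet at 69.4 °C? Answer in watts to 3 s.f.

17.3 W

ρ = 2.74 μΩ·cm = 2.74×10^-8 Ω·m
A = π(1.63/2 mm)² = π(8.1500e-04 m)² = 2.087e-06 m²
R₍20₎ = ρL/A = (2.74×10^-8)(60)/(2.087e-06) = 0.7878 Ω
R₍69.4₎ = R₍20₎(1 + αΔT) = 0.7878 × (1 + 0.0037×49.4) = 0.9318 Ω
P = I²R = (4.31)² × 0.9318 = 17.3 W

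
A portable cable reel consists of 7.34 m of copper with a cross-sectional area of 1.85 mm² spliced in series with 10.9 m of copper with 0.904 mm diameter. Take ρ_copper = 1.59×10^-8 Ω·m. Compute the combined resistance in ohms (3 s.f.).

Segment 1: A = 1.85 mm² = 1.850e-06 m²
R₁ = ρL/A = (1.59×10^-8)(7.34)/(1.850e-06) = 0.06308 Ω
Segment 2: A = π(d/2)² = π(4.5200e-04 m)² = 6.418e-07 m²
R₂ = (1.59×10^-8)(10.9)/(6.418e-07) = 0.27 Ω
R = R₁ + R₂ = 0.333 Ω

0.333 Ω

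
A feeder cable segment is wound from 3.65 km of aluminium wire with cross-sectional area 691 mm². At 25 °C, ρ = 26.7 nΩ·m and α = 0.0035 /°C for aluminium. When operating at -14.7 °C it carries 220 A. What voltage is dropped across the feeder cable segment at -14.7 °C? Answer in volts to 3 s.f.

26.7 V

ρ = 26.7 nΩ·m = 2.67×10^-8 Ω·m
A = 691 mm² = 6.910e-04 m²
R₍25₎ = ρL/A = (2.67×10^-8)(3650)/(6.910e-04) = 0.141 Ω
R₍-14.7₎ = R₍25₎(1 + αΔT) = 0.141 × (1 + 0.0035×-39.7) = 0.1214 Ω
V = IR = 220 × 0.1214 = 26.7 V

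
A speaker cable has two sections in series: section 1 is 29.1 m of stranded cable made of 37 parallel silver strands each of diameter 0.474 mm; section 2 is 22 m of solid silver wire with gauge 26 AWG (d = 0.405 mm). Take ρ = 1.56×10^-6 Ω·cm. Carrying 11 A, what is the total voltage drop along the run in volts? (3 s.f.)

ρ = 1.56×10^-6 Ω·cm = 1.56×10^-8 Ω·m
Section 1: A_strand = π(2.3700e-04)² = 1.765e-07 m²; R₁ = ρL/(N·A_s) = (1.56×10^-8)(29.1)/(37×1.765e-07) = 0.06953 Ω
Section 2: A = π(0.405/2 mm)² = π(2.0250e-04 m)² = 1.288e-07 m²
R₂ = (1.56×10^-8)(22)/(1.288e-07) = 2.664 Ω
R = R₁ + R₂ = 2.734 Ω
V = IR = 11 × 2.734 = 30.1 V

30.1 V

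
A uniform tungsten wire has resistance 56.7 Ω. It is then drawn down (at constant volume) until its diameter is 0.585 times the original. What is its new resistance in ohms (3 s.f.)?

Volume constant ⇒ L' = L/r² with r = 0.585. R' = ρL'/A' = ρ(L/r²)/(πr²d₀²/4) = R/r⁴.
R' = 8.538 × 56.7 = 484 Ω

484 Ω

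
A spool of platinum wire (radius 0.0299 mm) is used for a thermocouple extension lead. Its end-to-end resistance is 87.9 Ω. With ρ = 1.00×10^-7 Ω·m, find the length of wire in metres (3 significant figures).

A = πr² = π(2.9900e-05 m)² = 2.809e-09 m²
L = RA/ρ = (87.9)(2.809e-09)/(1.00×10^-7) = 2.47 m

2.47 m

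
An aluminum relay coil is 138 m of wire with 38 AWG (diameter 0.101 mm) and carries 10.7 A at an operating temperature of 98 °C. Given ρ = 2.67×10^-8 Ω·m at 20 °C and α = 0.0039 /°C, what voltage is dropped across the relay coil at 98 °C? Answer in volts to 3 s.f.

6420 V

A = π(0.101/2 mm)² = π(5.0500e-05 m)² = 8.012e-09 m²
R₍20₎ = ρL/A = (2.67×10^-8)(138)/(8.012e-09) = 459.9 Ω
R₍98₎ = R₍20₎(1 + αΔT) = 459.9 × (1 + 0.0039×78) = 599.8 Ω
V = IR = 10.7 × 599.8 = 6420 V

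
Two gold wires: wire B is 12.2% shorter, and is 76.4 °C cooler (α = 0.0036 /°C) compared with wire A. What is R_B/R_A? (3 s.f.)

0.637

R ∝ ρL/d² with ρ ∝ (1+αΔT), so R_B/R_A = (1 − 12.2/100) × (1 − 0.0036×76.4)
= 0.878 × 0.725 = 0.637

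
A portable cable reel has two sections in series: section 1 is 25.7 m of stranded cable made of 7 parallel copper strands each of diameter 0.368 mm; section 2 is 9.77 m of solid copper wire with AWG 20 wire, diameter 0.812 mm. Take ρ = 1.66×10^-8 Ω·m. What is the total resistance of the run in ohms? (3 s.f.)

Section 1: A_strand = π(1.8400e-04)² = 1.064e-07 m²; R₁ = ρL/(N·A_s) = (1.66×10^-8)(25.7)/(7×1.064e-07) = 0.573 Ω
Section 2: A = π(0.812/2 mm)² = π(4.0600e-04 m)² = 5.178e-07 m²
R₂ = (1.66×10^-8)(9.77)/(5.178e-07) = 0.3132 Ω
R = R₁ + R₂ = 0.886 Ω

0.886 Ω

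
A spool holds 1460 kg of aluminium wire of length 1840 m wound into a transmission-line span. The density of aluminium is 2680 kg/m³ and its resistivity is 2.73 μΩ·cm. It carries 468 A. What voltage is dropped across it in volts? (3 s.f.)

ρ = 2.73 μΩ·cm = 2.73×10^-8 Ω·m
A = m/(density·L) = 1460/(2680×1840) = 2.9607e-04 m²
R = ρL/A = (2.73×10^-8)(1840)/(2.9607e-04) = 0.1697 Ω
V = IR = 468 × 0.1697 = 79.4 V

79.4 V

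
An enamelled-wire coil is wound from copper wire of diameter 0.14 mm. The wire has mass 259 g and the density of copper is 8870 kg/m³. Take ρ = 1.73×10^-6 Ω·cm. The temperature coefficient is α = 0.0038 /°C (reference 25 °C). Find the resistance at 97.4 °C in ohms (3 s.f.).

2720 Ω

ρ = 1.73×10^-6 Ω·cm = 1.73×10^-8 Ω·m
A = π(d/2)² = π(7.0000e-05 m)² = 1.5394e-08 m²
L = m/(density·A) = 0.259/(8870×1.5394e-08) = 1897 m
R = ρL/A = (1.73×10^-8)(1897)/(1.5394e-08) = 2132 Ω
R(97.4 °C) = 2132 × (1 + 0.0038×72.4) = 2720 Ω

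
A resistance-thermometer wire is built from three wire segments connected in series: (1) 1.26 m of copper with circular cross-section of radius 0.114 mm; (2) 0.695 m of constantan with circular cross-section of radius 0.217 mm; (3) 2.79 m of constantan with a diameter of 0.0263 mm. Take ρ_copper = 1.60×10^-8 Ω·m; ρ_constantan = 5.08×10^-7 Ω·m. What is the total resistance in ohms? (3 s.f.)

2610 Ω

Seg 1: A = πr² = π(1.1400e-04 m)² = 4.083e-08 m²
R_1 = (1.60×10^-8)(1.26)/(4.083e-08) = 0.4938 Ω
Seg 2: A = πr² = π(2.1700e-04 m)² = 1.479e-07 m²
R_2 = (5.08×10^-7)(0.695)/(1.479e-07) = 2.387 Ω
Seg 3: A = π(d/2)² = π(1.3150e-05 m)² = 5.433e-10 m²
R_3 = (5.08×10^-7)(2.79)/(5.433e-10) = 2609 Ω
R_total = R_1 + R_2 + R_3 = 2610 Ω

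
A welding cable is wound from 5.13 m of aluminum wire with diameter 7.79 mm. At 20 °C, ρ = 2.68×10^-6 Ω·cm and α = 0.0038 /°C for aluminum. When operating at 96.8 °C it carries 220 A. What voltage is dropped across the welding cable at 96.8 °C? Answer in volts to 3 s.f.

0.820 V

ρ = 2.68×10^-6 Ω·cm = 2.68×10^-8 Ω·m
A = π(d/2)² = π(3.8950e-03 m)² = 4.766e-05 m²
R₍20₎ = ρL/A = (2.68×10^-8)(5.13)/(4.766e-05) = 0.002885 Ω
R₍96.8₎ = R₍20₎(1 + αΔT) = 0.002885 × (1 + 0.0038×76.8) = 0.003726 Ω
V = IR = 220 × 0.003726 = 0.820 V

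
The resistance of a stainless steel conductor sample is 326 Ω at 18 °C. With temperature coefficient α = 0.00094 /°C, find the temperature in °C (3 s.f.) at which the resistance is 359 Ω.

R = R₀(1 + α(T − T₀)) ⇒ T = T₀ + (R/R₀ − 1)/α
T = 18 + (359/326 − 1)/0.00094 = 18 + (0.1012)/0.00094 = 126 °C

126 °C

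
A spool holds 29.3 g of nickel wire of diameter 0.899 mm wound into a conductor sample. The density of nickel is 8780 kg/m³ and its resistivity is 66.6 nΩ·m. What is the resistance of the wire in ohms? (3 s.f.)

ρ = 66.6 nΩ·m = 6.66×10^-8 Ω·m
A = π(d/2)² = π(4.4950e-04 m)² = 6.3476e-07 m²
L = m/(density·A) = 0.0293/(8780×6.3476e-07) = 5.257 m
R = ρL/A = (6.66×10^-8)(5.257)/(6.3476e-07) = 0.552 Ω

0.552 Ω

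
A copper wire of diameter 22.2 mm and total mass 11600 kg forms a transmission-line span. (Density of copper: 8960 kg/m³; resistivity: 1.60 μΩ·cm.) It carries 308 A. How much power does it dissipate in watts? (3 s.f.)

13100 W

ρ = 1.60 μΩ·cm = 1.60×10^-8 Ω·m
A = π(d/2)² = π(1.1100e-02 m)² = 3.8708e-04 m²
L = m/(density·A) = 11600/(8960×3.8708e-04) = 3345 m
R = ρL/A = (1.60×10^-8)(3345)/(3.8708e-04) = 0.1383 Ω
P = I²R = (308)² × 0.1383 = 13100 W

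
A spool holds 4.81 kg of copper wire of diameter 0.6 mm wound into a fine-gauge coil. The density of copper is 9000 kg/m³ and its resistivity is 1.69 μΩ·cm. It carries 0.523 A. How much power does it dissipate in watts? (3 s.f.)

30.9 W

ρ = 1.69 μΩ·cm = 1.69×10^-8 Ω·m
A = π(d/2)² = π(3.0000e-04 m)² = 2.8274e-07 m²
L = m/(density·A) = 4.81/(9000×2.8274e-07) = 1890 m
R = ρL/A = (1.69×10^-8)(1890)/(2.8274e-07) = 113 Ω
P = I²R = (0.523)² × 113 = 30.9 W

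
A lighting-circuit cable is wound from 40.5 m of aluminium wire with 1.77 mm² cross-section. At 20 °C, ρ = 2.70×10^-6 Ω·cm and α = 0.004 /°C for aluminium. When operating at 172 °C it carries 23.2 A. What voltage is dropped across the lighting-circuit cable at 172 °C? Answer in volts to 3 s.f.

ρ = 2.70×10^-6 Ω·cm = 2.70×10^-8 Ω·m
A = 1.77 mm² = 1.770e-06 m²
R₍20₎ = ρL/A = (2.70×10^-8)(40.5)/(1.770e-06) = 0.6178 Ω
R₍172₎ = R₍20₎(1 + αΔT) = 0.6178 × (1 + 0.004×152) = 0.9934 Ω
V = IR = 23.2 × 0.9934 = 23.0 V

23.0 V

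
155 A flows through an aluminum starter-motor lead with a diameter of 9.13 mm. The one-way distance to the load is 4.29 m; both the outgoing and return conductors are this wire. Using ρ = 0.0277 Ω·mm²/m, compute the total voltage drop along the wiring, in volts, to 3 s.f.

ρ = 0.0277 Ω·mm²/m = 2.77×10^-8 Ω·m
A = π(d/2)² = π(4.5650e-03 m)² = 6.547e-05 m²
Total conductor length (both ways) L = 2 × 4.29 = 8.58 m
R = ρL/A = (2.77×10^-8)(8.58)/(6.547e-05) = 0.00363 Ω
V = IR = 155 × 0.00363 = 0.563 V

0.563 V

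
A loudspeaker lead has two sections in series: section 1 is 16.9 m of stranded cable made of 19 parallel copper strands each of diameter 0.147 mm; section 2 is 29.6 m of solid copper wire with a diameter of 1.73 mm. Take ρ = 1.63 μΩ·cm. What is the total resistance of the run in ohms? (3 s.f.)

ρ = 1.63 μΩ·cm = 1.63×10^-8 Ω·m
Section 1: A_strand = π(7.3500e-05)² = 1.697e-08 m²; R₁ = ρL/(N·A_s) = (1.63×10^-8)(16.9)/(19×1.697e-08) = 0.8543 Ω
Section 2: A = π(d/2)² = π(8.6500e-04 m)² = 2.351e-06 m²
R₂ = (1.63×10^-8)(29.6)/(2.351e-06) = 0.2053 Ω
R = R₁ + R₂ = 1.06 Ω

1.06 Ω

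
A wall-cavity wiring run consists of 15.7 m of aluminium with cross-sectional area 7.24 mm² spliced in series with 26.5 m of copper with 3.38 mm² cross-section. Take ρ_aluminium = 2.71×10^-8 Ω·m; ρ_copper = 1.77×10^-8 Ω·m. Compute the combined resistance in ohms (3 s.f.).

0.198 Ω

Segment 1: A = 7.24 mm² = 7.240e-06 m²
R₁ = ρL/A = (2.71×10^-8)(15.7)/(7.240e-06) = 0.05877 Ω
Segment 2: A = 3.38 mm² = 3.380e-06 m²
R₂ = (1.77×10^-8)(26.5)/(3.380e-06) = 0.1388 Ω
R = R₁ + R₂ = 0.198 Ω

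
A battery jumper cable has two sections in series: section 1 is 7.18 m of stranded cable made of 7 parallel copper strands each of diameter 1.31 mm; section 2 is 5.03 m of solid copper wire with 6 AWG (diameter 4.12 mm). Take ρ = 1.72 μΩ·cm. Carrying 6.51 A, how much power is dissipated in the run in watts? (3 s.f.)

0.830 W

ρ = 1.72 μΩ·cm = 1.72×10^-8 Ω·m
Section 1: A_strand = π(6.5500e-04)² = 1.348e-06 m²; R₁ = ρL/(N·A_s) = (1.72×10^-8)(7.18)/(7×1.348e-06) = 0.01309 Ω
Section 2: A = π(4.12/2 mm)² = π(2.0600e-03 m)² = 1.333e-05 m²
R₂ = (1.72×10^-8)(5.03)/(1.333e-05) = 0.00649 Ω
R = R₁ + R₂ = 0.01958 Ω
P = I²R = (6.51)² × 0.01958 = 0.830 W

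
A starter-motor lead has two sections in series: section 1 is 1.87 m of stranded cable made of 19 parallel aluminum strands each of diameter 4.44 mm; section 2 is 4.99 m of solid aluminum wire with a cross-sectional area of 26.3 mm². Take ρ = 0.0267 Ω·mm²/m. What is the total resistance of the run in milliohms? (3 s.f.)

ρ = 0.0267 Ω·mm²/m = 2.67×10^-8 Ω·m
Section 1: A_strand = π(2.2200e-03)² = 1.548e-05 m²; R₁ = ρL/(N·A_s) = (2.67×10^-8)(1.87)/(19×1.548e-05) = 1.697×10^-4 Ω
Section 2: A = 26.3 mm² = 2.630e-05 m²
R₂ = (2.67×10^-8)(4.99)/(2.630e-05) = 0.005066 Ω
R = R₁ + R₂ = 5.24 mΩ

5.24 mΩ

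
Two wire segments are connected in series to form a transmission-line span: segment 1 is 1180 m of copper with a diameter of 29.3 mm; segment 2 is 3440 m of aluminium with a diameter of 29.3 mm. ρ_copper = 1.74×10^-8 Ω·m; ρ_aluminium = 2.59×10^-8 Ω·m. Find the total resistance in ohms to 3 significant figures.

0.163 Ω

Segment 1: A = π(d/2)² = π(1.4650e-02 m)² = 6.743e-04 m²
R₁ = ρL/A = (1.74×10^-8)(1180)/(6.743e-04) = 0.03045 Ω
R₂ = (2.59×10^-8)(3440)/(6.743e-04) = 0.1321 Ω
R = R₁ + R₂ = 0.163 Ω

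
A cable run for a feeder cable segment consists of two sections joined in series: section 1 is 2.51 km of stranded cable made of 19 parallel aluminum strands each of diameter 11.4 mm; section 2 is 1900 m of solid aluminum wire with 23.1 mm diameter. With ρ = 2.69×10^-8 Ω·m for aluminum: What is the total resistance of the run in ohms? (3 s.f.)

Section 1: A_strand = π(5.7000e-03)² = 1.021e-04 m²; R₁ = ρL/(N·A_s) = (2.69×10^-8)(2510)/(19×1.021e-04) = 0.03482 Ω
Section 2: A = π(d/2)² = π(1.1550e-02 m)² = 4.191e-04 m²
R₂ = (2.69×10^-8)(1900)/(4.191e-04) = 0.122 Ω
R = R₁ + R₂ = 0.157 Ω

0.157 Ω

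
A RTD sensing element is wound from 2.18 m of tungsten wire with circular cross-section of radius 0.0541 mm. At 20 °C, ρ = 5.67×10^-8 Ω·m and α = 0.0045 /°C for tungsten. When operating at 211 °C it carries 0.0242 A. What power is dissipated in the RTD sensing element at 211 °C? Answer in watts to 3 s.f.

0.0146 W

A = πr² = π(5.4100e-05 m)² = 9.195e-09 m²
R₍20₎ = ρL/A = (5.67×10^-8)(2.18)/(9.195e-09) = 13.44 Ω
R₍211₎ = R₍20₎(1 + αΔT) = 13.44 × (1 + 0.0045×191) = 25 Ω
P = I²R = (0.0242)² × 25 = 0.0146 W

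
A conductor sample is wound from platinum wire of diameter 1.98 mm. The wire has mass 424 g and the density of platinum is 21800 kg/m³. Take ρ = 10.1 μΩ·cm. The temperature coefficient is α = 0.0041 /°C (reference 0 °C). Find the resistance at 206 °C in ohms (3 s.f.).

0.382 Ω

ρ = 10.1 μΩ·cm = 1.01×10^-7 Ω·m
A = π(d/2)² = π(9.9000e-04 m)² = 3.0791e-06 m²
L = m/(density·A) = 0.424/(21800×3.0791e-06) = 6.317 m
R = ρL/A = (1.01×10^-7)(6.317)/(3.0791e-06) = 0.2072 Ω
R(206 °C) = 0.2072 × (1 + 0.0041×206) = 0.382 Ω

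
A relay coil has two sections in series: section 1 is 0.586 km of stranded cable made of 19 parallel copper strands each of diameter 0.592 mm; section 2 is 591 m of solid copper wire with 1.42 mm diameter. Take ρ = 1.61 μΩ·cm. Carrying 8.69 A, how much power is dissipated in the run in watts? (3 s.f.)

590 W

ρ = 1.61 μΩ·cm = 1.61×10^-8 Ω·m
Section 1: A_strand = π(2.9600e-04)² = 2.753e-07 m²; R₁ = ρL/(N·A_s) = (1.61×10^-8)(586)/(19×2.753e-07) = 1.804 Ω
Section 2: A = π(d/2)² = π(7.1000e-04 m)² = 1.584e-06 m²
R₂ = (1.61×10^-8)(591)/(1.584e-06) = 6.008 Ω
R = R₁ + R₂ = 7.812 Ω
P = I²R = (8.69)² × 7.812 = 590 W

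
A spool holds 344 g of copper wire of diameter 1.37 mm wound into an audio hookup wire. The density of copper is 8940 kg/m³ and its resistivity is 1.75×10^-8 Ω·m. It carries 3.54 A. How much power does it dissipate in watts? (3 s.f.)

3.88 W

A = π(d/2)² = π(6.8500e-04 m)² = 1.4741e-06 m²
L = m/(density·A) = 0.344/(8940×1.4741e-06) = 26.1 m
R = ρL/A = (1.75×10^-8)(26.1)/(1.4741e-06) = 0.3099 Ω
P = I²R = (3.54)² × 0.3099 = 3.88 W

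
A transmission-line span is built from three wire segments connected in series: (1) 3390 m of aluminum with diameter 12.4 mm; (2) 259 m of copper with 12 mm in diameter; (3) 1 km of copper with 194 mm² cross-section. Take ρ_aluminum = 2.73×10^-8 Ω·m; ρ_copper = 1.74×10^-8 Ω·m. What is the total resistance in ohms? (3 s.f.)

0.896 Ω

Seg 1: A = π(d/2)² = π(6.2000e-03 m)² = 1.208e-04 m²
R_1 = (2.73×10^-8)(3390)/(1.208e-04) = 0.7664 Ω
Seg 2: A = π(d/2)² = π(6.0000e-03 m)² = 1.131e-04 m²
R_2 = (1.74×10^-8)(259)/(1.131e-04) = 0.03985 Ω
Seg 3: A = 194 mm² = 1.940e-04 m²
R_3 = (1.74×10^-8)(1000)/(1.940e-04) = 0.08969 Ω
R_total = R_1 + R_2 + R_3 = 0.896 Ω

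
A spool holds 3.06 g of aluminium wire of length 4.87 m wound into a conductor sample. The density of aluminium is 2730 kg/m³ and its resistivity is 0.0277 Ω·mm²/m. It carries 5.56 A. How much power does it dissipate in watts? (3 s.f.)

ρ = 0.0277 Ω·mm²/m = 2.77×10^-8 Ω·m
A = m/(density·L) = 0.00306/(2730×4.87) = 2.3016e-07 m²
R = ρL/A = (2.77×10^-8)(4.87)/(2.3016e-07) = 0.5861 Ω
P = I²R = (5.56)² × 0.5861 = 18.1 W

18.1 W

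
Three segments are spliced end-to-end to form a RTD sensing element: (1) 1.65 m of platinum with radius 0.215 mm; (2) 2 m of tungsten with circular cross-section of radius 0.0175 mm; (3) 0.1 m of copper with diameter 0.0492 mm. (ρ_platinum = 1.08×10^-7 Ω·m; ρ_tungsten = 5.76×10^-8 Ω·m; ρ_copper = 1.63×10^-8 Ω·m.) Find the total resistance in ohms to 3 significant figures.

Seg 1: A = πr² = π(2.1500e-04 m)² = 1.452e-07 m²
R_1 = (1.08×10^-7)(1.65)/(1.452e-07) = 1.227 Ω
Seg 2: A = πr² = π(1.7500e-05 m)² = 9.621e-10 m²
R_2 = (5.76×10^-8)(2)/(9.621e-10) = 119.7 Ω
Seg 3: A = π(d/2)² = π(2.4600e-05 m)² = 1.901e-09 m²
R_3 = (1.63×10^-8)(0.1)/(1.901e-09) = 0.8574 Ω
R_total = R_1 + R_2 + R_3 = 122 Ω

122 Ω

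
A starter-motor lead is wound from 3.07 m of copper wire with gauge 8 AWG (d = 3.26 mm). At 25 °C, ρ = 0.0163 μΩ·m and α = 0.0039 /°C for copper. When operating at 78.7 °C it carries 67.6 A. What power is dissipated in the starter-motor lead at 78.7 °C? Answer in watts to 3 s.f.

ρ = 0.0163 μΩ·m = 1.63×10^-8 Ω·m
A = π(3.26/2 mm)² = π(1.6300e-03 m)² = 8.347e-06 m²
R₍25₎ = ρL/A = (1.63×10^-8)(3.07)/(8.347e-06) = 0.005995 Ω
R₍78.7₎ = R₍25₎(1 + αΔT) = 0.005995 × (1 + 0.0039×53.7) = 0.007251 Ω
P = I²R = (67.6)² × 0.007251 = 33.1 W

33.1 W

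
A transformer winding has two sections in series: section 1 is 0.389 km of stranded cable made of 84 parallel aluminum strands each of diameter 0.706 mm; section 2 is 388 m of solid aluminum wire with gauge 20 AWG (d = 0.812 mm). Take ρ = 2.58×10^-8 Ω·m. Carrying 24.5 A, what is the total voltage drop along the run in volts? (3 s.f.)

Section 1: A_strand = π(3.5300e-04)² = 3.915e-07 m²; R₁ = ρL/(N·A_s) = (2.58×10^-8)(389)/(84×3.915e-07) = 0.3052 Ω
Section 2: A = π(0.812/2 mm)² = π(4.0600e-04 m)² = 5.178e-07 m²
R₂ = (2.58×10^-8)(388)/(5.178e-07) = 19.33 Ω
R = R₁ + R₂ = 19.64 Ω
V = IR = 24.5 × 19.64 = 481 V

481 V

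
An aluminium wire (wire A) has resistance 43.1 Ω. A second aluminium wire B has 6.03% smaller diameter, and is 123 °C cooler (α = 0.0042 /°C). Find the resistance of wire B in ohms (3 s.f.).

R ∝ ρL/d² with ρ ∝ (1+αΔT), so R_B/R_A = (1 − 6.03/100)⁻² × (1 − 0.0042×123)
= 1.133 × 0.4834 = 0.5474
R_B = 0.5474 × 43.1 = 23.6 Ω

23.6 Ω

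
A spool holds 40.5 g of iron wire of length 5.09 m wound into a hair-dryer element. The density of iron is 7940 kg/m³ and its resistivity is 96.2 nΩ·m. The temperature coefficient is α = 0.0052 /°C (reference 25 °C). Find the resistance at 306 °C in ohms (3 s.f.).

ρ = 96.2 nΩ·m = 9.62×10^-8 Ω·m
A = m/(density·L) = 0.0405/(7940×5.09) = 1.0021e-06 m²
R = ρL/A = (9.62×10^-8)(5.09)/(1.0021e-06) = 0.4886 Ω
R(306 °C) = 0.4886 × (1 + 0.0052×281) = 1.20 Ω

1.20 Ω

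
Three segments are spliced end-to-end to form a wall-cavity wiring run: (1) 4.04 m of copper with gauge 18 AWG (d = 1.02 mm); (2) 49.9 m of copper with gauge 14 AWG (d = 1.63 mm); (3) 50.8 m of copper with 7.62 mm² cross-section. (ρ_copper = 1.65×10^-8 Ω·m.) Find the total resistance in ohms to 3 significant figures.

Seg 1: A = π(1.02/2 mm)² = π(5.1000e-04 m)² = 8.171e-07 m²
R_1 = (1.65×10^-8)(4.04)/(8.171e-07) = 0.08158 Ω
Seg 2: A = π(1.63/2 mm)² = π(8.1500e-04 m)² = 2.087e-06 m²
R_2 = (1.65×10^-8)(49.9)/(2.087e-06) = 0.3946 Ω
Seg 3: A = 7.62 mm² = 7.620e-06 m²
R_3 = (1.65×10^-8)(50.8)/(7.620e-06) = 0.11 Ω
R_total = R_1 + R_2 + R_3 = 0.586 Ω

0.586 Ω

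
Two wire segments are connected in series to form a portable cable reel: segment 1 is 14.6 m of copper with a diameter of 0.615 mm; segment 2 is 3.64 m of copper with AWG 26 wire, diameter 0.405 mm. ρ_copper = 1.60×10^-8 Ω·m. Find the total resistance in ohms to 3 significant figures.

Segment 1: A = π(d/2)² = π(3.0750e-04 m)² = 2.971e-07 m²
R₁ = ρL/A = (1.60×10^-8)(14.6)/(2.971e-07) = 0.7864 Ω
Segment 2: A = π(0.405/2 mm)² = π(2.0250e-04 m)² = 1.288e-07 m²
R₂ = (1.60×10^-8)(3.64)/(1.288e-07) = 0.4521 Ω
R = R₁ + R₂ = 1.24 Ω

1.24 Ω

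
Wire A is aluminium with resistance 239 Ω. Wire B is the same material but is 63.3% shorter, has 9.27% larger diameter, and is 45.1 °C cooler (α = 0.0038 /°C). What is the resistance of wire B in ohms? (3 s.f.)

R ∝ ρL/d² with ρ ∝ (1+αΔT), so R_B/R_A = (1 − 63.3/100) × (1 + 9.27/100)⁻² × (1 − 0.0038×45.1)
= 0.367 × 0.8375 × 0.8286 = 0.2547
R_B = 0.2547 × 239 = 60.9 Ω

60.9 Ω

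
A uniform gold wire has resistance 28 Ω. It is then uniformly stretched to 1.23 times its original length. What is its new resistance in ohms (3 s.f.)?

42.4 Ω

Volume constant ⇒ A' = A/k with k = 1.23. R' = ρ(kL)/(A/k) = k²R.
R' = 1.513 × 28 = 42.4 Ω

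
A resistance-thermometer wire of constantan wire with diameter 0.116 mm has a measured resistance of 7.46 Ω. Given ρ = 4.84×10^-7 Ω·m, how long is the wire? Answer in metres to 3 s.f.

A = π(d/2)² = π(5.8000e-05 m)² = 1.057e-08 m²
L = RA/ρ = (7.46)(1.057e-08)/(4.84×10^-7) = 0.163 m

0.163 m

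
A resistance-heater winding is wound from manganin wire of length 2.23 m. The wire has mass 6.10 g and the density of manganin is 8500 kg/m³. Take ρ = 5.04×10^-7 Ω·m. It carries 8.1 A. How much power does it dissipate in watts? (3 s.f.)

A = m/(density·L) = 0.0061/(8500×2.23) = 3.2181e-07 m²
R = ρL/A = (5.04×10^-7)(2.23)/(3.2181e-07) = 3.492 Ω
P = I²R = (8.1)² × 3.492 = 229 W

229 W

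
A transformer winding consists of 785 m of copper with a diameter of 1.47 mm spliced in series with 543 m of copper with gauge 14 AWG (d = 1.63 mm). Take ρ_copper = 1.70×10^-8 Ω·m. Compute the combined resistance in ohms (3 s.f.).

Segment 1: A = π(d/2)² = π(7.3500e-04 m)² = 1.697e-06 m²
R₁ = ρL/A = (1.70×10^-8)(785)/(1.697e-06) = 7.863 Ω
Segment 2: A = π(1.63/2 mm)² = π(8.1500e-04 m)² = 2.087e-06 m²
R₂ = (1.70×10^-8)(543)/(2.087e-06) = 4.424 Ω
R = R₁ + R₂ = 12.3 Ω

12.3 Ω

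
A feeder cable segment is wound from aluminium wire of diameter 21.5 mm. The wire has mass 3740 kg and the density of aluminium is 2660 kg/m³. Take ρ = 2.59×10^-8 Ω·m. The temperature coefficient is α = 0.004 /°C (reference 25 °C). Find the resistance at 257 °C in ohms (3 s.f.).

A = π(d/2)² = π(1.0750e-02 m)² = 3.6305e-04 m²
L = m/(density·A) = 3740/(2660×3.6305e-04) = 3873 m
R = ρL/A = (2.59×10^-8)(3873)/(3.6305e-04) = 0.2763 Ω
R(257 °C) = 0.2763 × (1 + 0.004×232) = 0.533 Ω

0.533 Ω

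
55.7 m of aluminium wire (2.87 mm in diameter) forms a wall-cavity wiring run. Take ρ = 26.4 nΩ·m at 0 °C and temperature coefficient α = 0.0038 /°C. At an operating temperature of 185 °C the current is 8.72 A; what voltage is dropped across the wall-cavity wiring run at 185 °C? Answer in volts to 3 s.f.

3.38 V

ρ = 26.4 nΩ·m = 2.64×10^-8 Ω·m
A = π(d/2)² = π(1.4350e-03 m)² = 6.469e-06 m²
R₍0₎ = ρL/A = (2.64×10^-8)(55.7)/(6.469e-06) = 0.2273 Ω
R₍185₎ = R₍0₎(1 + αΔT) = 0.2273 × (1 + 0.0038×185) = 0.3871 Ω
V = IR = 8.72 × 0.3871 = 3.38 V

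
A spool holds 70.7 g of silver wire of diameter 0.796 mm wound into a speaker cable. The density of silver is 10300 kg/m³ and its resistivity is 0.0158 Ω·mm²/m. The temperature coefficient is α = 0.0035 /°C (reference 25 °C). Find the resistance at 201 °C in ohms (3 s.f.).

ρ = 0.0158 Ω·mm²/m = 1.58×10^-8 Ω·m
A = π(d/2)² = π(3.9800e-04 m)² = 4.9764e-07 m²
L = m/(density·A) = 0.0707/(10300×4.9764e-07) = 13.79 m
R = ρL/A = (1.58×10^-8)(13.79)/(4.9764e-07) = 0.4379 Ω
R(201 °C) = 0.4379 × (1 + 0.0035×176) = 0.708 Ω

0.708 Ω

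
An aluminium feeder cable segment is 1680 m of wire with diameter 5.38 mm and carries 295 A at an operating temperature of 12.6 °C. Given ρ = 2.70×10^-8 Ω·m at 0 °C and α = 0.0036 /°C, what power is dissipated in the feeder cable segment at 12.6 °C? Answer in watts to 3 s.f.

A = π(d/2)² = π(2.6900e-03 m)² = 2.273e-05 m²
R₍0₎ = ρL/A = (2.70×10^-8)(1680)/(2.273e-05) = 1.995 Ω
R₍12.6₎ = R₍0₎(1 + αΔT) = 1.995 × (1 + 0.0036×12.6) = 2.086 Ω
P = I²R = (295)² × 2.086 = 1.82×10^5 W

1.82×10^5 W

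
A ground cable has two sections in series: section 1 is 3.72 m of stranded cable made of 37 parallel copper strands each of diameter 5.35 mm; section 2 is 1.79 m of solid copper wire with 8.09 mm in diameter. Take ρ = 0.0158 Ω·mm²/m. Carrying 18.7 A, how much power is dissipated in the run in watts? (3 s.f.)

0.217 W

ρ = 0.0158 Ω·mm²/m = 1.58×10^-8 Ω·m
Section 1: A_strand = π(2.6750e-03)² = 2.248e-05 m²; R₁ = ρL/(N·A_s) = (1.58×10^-8)(3.72)/(37×2.248e-05) = 7.066×10^-5 Ω
Section 2: A = π(d/2)² = π(4.0450e-03 m)² = 5.140e-05 m²
R₂ = (1.58×10^-8)(1.79)/(5.140e-05) = 5.502×10^-4 Ω
R = R₁ + R₂ = 6.209×10^-4 Ω
P = I²R = (18.7)² × 6.209×10^-4 = 0.217 W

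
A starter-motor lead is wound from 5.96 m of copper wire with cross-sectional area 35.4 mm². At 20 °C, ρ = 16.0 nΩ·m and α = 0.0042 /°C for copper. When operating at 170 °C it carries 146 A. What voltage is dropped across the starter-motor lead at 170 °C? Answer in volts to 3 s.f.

ρ = 16.0 nΩ·m = 1.60×10^-8 Ω·m
A = 35.4 mm² = 3.540e-05 m²
R₍20₎ = ρL/A = (1.60×10^-8)(5.96)/(3.540e-05) = 0.002694 Ω
R₍170₎ = R₍20₎(1 + αΔT) = 0.002694 × (1 + 0.0042×150) = 0.004391 Ω
V = IR = 146 × 0.004391 = 0.641 V

0.641 V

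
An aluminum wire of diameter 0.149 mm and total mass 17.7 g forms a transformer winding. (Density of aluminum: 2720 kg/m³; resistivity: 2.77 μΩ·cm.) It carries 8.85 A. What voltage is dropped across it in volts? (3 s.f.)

ρ = 2.77 μΩ·cm = 2.77×10^-8 Ω·m
A = π(d/2)² = π(7.4500e-05 m)² = 1.7437e-08 m²
L = m/(density·A) = 0.0177/(2720×1.7437e-08) = 373.2 m
R = ρL/A = (2.77×10^-8)(373.2)/(1.7437e-08) = 592.9 Ω
V = IR = 8.85 × 592.9 = 5250 V

5250 V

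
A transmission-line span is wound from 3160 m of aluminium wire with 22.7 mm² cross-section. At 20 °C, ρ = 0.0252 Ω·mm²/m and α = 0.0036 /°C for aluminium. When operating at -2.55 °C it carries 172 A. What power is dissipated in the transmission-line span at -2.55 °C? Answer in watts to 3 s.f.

ρ = 0.0252 Ω·mm²/m = 2.52×10^-8 Ω·m
A = 22.7 mm² = 2.270e-05 m²
R₍20₎ = ρL/A = (2.52×10^-8)(3160)/(2.270e-05) = 3.508 Ω
R₍-2.55₎ = R₍20₎(1 + αΔT) = 3.508 × (1 + 0.0036×-22.6) = 3.223 Ω
P = I²R = (172)² × 3.223 = 95400 W

95400 W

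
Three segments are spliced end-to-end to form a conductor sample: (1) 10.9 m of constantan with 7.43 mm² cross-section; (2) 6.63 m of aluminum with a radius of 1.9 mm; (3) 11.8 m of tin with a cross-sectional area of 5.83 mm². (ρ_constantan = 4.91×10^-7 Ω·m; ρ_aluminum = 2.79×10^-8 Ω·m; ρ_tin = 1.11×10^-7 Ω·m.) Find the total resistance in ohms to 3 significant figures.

0.961 Ω

Seg 1: A = 7.43 mm² = 7.430e-06 m²
R_1 = (4.91×10^-7)(10.9)/(7.430e-06) = 0.7203 Ω
Seg 2: A = πr² = π(1.9000e-03 m)² = 1.134e-05 m²
R_2 = (2.79×10^-8)(6.63)/(1.134e-05) = 0.01631 Ω
Seg 3: A = 5.83 mm² = 5.830e-06 m²
R_3 = (1.11×10^-7)(11.8)/(5.830e-06) = 0.2247 Ω
R_total = R_1 + R_2 + R_3 = 0.961 Ω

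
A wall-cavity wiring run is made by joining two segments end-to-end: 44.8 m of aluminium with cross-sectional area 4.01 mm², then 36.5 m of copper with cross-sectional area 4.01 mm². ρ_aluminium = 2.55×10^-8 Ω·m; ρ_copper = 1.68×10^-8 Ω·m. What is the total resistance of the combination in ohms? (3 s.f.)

Segment 1: A = 4.01 mm² = 4.010e-06 m²
R₁ = ρL/A = (2.55×10^-8)(44.8)/(4.010e-06) = 0.2849 Ω
R₂ = (1.68×10^-8)(36.5)/(4.010e-06) = 0.1529 Ω
R = R₁ + R₂ = 0.438 Ω

0.438 Ω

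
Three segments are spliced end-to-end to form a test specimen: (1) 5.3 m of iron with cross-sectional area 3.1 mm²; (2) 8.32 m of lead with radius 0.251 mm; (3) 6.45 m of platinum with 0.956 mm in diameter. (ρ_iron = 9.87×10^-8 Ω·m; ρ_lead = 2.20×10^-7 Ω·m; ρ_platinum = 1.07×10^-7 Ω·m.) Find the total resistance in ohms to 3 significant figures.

Seg 1: A = 3.1 mm² = 3.100e-06 m²
R_1 = (9.87×10^-8)(5.3)/(3.100e-06) = 0.1687 Ω
Seg 2: A = πr² = π(2.5100e-04 m)² = 1.979e-07 m²
R_2 = (2.20×10^-7)(8.32)/(1.979e-07) = 9.248 Ω
Seg 3: A = π(d/2)² = π(4.7800e-04 m)² = 7.178e-07 m²
R_3 = (1.07×10^-7)(6.45)/(7.178e-07) = 0.9615 Ω
R_total = R_1 + R_2 + R_3 = 10.4 Ω

10.4 Ω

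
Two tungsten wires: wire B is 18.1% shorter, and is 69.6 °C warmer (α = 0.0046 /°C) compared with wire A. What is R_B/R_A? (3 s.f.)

1.08

R ∝ ρL/d² with ρ ∝ (1+αΔT), so R_B/R_A = (1 − 18.1/100) × (1 + 0.0046×69.6)
= 0.819 × 1.32 = 1.08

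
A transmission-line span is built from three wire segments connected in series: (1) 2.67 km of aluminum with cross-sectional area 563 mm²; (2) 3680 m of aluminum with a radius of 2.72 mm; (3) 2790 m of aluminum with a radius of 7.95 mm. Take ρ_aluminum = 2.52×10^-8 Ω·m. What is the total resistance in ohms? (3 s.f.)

4.46 Ω

Seg 1: A = 563 mm² = 5.630e-04 m²
R_1 = (2.52×10^-8)(2670)/(5.630e-04) = 0.1195 Ω
Seg 2: A = πr² = π(2.7200e-03 m)² = 2.324e-05 m²
R_2 = (2.52×10^-8)(3680)/(2.324e-05) = 3.99 Ω
Seg 3: A = πr² = π(7.9500e-03 m)² = 1.986e-04 m²
R_3 = (2.52×10^-8)(2790)/(1.986e-04) = 0.3541 Ω
R_total = R_1 + R_2 + R_3 = 4.46 Ω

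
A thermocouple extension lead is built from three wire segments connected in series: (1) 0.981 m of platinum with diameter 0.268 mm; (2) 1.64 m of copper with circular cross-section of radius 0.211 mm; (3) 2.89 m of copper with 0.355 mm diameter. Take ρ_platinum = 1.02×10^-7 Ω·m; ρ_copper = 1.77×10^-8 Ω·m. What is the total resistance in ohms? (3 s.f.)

2.50 Ω

Seg 1: A = π(d/2)² = π(1.3400e-04 m)² = 5.641e-08 m²
R_1 = (1.02×10^-7)(0.981)/(5.641e-08) = 1.774 Ω
Seg 2: A = πr² = π(2.1100e-04 m)² = 1.399e-07 m²
R_2 = (1.77×10^-8)(1.64)/(1.399e-07) = 0.2075 Ω
Seg 3: A = π(d/2)² = π(1.7750e-04 m)² = 9.898e-08 m²
R_3 = (1.77×10^-8)(2.89)/(9.898e-08) = 0.5168 Ω
R_total = R_1 + R_2 + R_3 = 2.50 Ω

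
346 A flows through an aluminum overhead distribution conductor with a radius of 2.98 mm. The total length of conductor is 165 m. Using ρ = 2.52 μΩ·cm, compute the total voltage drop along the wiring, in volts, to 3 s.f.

51.6 V

ρ = 2.52 μΩ·cm = 2.52×10^-8 Ω·m
A = πr² = π(2.9800e-03 m)² = 2.790e-05 m²
R = ρL/A = (2.52×10^-8)(165)/(2.790e-05) = 0.149 Ω
V = IR = 346 × 0.149 = 51.6 V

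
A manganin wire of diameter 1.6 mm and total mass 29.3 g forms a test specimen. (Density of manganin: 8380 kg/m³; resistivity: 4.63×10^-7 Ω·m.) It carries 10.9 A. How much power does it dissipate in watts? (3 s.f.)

47.6 W

A = π(d/2)² = π(8.0000e-04 m)² = 2.0106e-06 m²
L = m/(density·A) = 0.0293/(8380×2.0106e-06) = 1.739 m
R = ρL/A = (4.63×10^-7)(1.739)/(2.0106e-06) = 0.4004 Ω
P = I²R = (10.9)² × 0.4004 = 47.6 W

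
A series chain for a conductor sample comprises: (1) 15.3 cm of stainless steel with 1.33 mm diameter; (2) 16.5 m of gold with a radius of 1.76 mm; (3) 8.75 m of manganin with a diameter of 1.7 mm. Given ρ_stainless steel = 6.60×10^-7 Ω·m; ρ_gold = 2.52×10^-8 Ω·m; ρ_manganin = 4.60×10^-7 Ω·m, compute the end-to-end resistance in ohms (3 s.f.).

Seg 1: A = π(d/2)² = π(6.6500e-04 m)² = 1.389e-06 m²
R_1 = (6.60×10^-7)(0.153)/(1.389e-06) = 0.07268 Ω
Seg 2: A = πr² = π(1.7600e-03 m)² = 9.731e-06 m²
R_2 = (2.52×10^-8)(16.5)/(9.731e-06) = 0.04273 Ω
Seg 3: A = π(d/2)² = π(8.5000e-04 m)² = 2.270e-06 m²
R_3 = (4.60×10^-7)(8.75)/(2.270e-06) = 1.773 Ω
R_total = R_1 + R_2 + R_3 = 1.89 Ω

1.89 Ω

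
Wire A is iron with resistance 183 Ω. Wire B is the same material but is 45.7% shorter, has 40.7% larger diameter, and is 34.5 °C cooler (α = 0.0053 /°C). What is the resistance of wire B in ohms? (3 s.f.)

41.0 Ω

R ∝ ρL/d² with ρ ∝ (1+αΔT), so R_B/R_A = (1 − 45.7/100) × (1 + 40.7/100)⁻² × (1 − 0.0053×34.5)
= 0.543 × 0.5051 × 0.8172 = 0.2241
R_B = 0.2241 × 183 = 41.0 Ω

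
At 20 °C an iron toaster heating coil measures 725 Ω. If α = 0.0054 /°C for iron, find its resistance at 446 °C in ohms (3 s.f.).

ΔT = 446 − 20 = 426 °C
R = R₀(1 + αΔT) = 725 × (1 + 0.0054×426) = 725 × 3.3 = 2390 Ω

2390 Ω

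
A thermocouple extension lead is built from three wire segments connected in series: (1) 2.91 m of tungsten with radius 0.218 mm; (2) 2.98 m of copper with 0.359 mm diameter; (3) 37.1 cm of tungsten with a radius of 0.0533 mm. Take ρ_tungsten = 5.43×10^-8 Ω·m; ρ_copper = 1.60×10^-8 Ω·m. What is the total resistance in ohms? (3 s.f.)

Seg 1: A = πr² = π(2.1800e-04 m)² = 1.493e-07 m²
R_1 = (5.43×10^-8)(2.91)/(1.493e-07) = 1.058 Ω
Seg 2: A = π(d/2)² = π(1.7950e-04 m)² = 1.012e-07 m²
R_2 = (1.60×10^-8)(2.98)/(1.012e-07) = 0.471 Ω
Seg 3: A = πr² = π(5.3300e-05 m)² = 8.925e-09 m²
R_3 = (5.43×10^-8)(0.371)/(8.925e-09) = 2.257 Ω
R_total = R_1 + R_2 + R_3 = 3.79 Ω

3.79 Ω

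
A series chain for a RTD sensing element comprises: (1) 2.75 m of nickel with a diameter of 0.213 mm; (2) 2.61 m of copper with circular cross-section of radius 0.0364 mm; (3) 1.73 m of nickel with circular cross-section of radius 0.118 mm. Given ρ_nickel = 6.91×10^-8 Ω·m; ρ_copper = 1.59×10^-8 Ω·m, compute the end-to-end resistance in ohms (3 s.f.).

18.0 Ω

Seg 1: A = π(d/2)² = π(1.0650e-04 m)² = 3.563e-08 m²
R_1 = (6.91×10^-8)(2.75)/(3.563e-08) = 5.333 Ω
Seg 2: A = πr² = π(3.6400e-05 m)² = 4.162e-09 m²
R_2 = (1.59×10^-8)(2.61)/(4.162e-09) = 9.97 Ω
Seg 3: A = πr² = π(1.1800e-04 m)² = 4.374e-08 m²
R_3 = (6.91×10^-8)(1.73)/(4.374e-08) = 2.733 Ω
R_total = R_1 + R_2 + R_3 = 18.0 Ω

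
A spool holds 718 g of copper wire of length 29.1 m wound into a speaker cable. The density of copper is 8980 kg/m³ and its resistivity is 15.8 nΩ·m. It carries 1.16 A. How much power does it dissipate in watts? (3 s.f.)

0.225 W

ρ = 15.8 nΩ·m = 1.58×10^-8 Ω·m
A = m/(density·L) = 0.718/(8980×29.1) = 2.7476e-06 m²
R = ρL/A = (1.58×10^-8)(29.1)/(2.7476e-06) = 0.1673 Ω
P = I²R = (1.16)² × 0.1673 = 0.225 W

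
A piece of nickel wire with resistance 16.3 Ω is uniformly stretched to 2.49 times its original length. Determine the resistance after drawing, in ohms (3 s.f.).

101 Ω

Volume constant ⇒ A' = A/k with k = 2.49. R' = ρ(kL)/(A/k) = k²R.
R' = 6.2 × 16.3 = 101 Ω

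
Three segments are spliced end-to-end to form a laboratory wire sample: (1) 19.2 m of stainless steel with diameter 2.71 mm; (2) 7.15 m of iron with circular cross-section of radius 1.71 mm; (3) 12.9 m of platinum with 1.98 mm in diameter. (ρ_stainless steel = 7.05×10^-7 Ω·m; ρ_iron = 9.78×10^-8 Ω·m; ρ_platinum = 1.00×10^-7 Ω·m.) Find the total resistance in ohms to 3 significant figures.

Seg 1: A = π(d/2)² = π(1.3550e-03 m)² = 5.768e-06 m²
R_1 = (7.05×10^-7)(19.2)/(5.768e-06) = 2.347 Ω
Seg 2: A = πr² = π(1.7100e-03 m)² = 9.186e-06 m²
R_2 = (9.78×10^-8)(7.15)/(9.186e-06) = 0.07612 Ω
Seg 3: A = π(d/2)² = π(9.9000e-04 m)² = 3.079e-06 m²
R_3 = (1.00×10^-7)(12.9)/(3.079e-06) = 0.419 Ω
R_total = R_1 + R_2 + R_3 = 2.84 Ω

2.84 Ω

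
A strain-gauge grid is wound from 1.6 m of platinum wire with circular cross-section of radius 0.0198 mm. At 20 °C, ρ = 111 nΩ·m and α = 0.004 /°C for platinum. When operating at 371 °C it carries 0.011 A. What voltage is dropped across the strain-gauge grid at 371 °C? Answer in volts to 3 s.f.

3.81 V

ρ = 111 nΩ·m = 1.11×10^-7 Ω·m
A = πr² = π(1.9800e-05 m)² = 1.232e-09 m²
R₍20₎ = ρL/A = (1.11×10^-7)(1.6)/(1.232e-09) = 144.2 Ω
R₍371₎ = R₍20₎(1 + αΔT) = 144.2 × (1 + 0.004×351) = 346.7 Ω
V = IR = 0.011 × 346.7 = 3.81 V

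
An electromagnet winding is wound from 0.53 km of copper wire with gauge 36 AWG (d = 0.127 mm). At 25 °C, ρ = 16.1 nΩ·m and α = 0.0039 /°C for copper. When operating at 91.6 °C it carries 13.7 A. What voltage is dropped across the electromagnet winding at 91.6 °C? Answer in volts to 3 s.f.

ρ = 16.1 nΩ·m = 1.61×10^-8 Ω·m
A = π(0.127/2 mm)² = π(6.3500e-05 m)² = 1.267e-08 m²
R₍25₎ = ρL/A = (1.61×10^-8)(530)/(1.267e-08) = 673.6 Ω
R₍91.6₎ = R₍25₎(1 + αΔT) = 673.6 × (1 + 0.0039×66.6) = 848.6 Ω
V = IR = 13.7 × 848.6 = 11600 V

11600 V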